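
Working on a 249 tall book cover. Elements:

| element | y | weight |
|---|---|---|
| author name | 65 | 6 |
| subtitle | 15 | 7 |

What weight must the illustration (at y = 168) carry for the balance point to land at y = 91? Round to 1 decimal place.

Fixed elements: Σw = 6 + 7 = 13, Σw·y = 6·65 + 7·15 = 495.
Set Σw·y/Σw = 91: (495 + 168w) = 91·(13 + w).
So w = (91·13 − 495)/(168 − 91) = 688/77 ≈ 8.94.

w ≈ 8.9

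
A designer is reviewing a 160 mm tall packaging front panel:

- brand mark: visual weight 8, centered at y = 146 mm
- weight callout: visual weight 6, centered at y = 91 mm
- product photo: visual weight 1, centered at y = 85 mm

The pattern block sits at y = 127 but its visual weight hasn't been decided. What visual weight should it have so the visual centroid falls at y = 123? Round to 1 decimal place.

w ≈ 11.5

Existing Σw = 15 (8 + 6 + 1); existing moment 8·146 + 6·91 + 1·85 = 1799.
Balance at y = 123 requires (1799 + w·127) / (15 + w) = 123.
Rearranging, w·(127 − 123) = 123·15 − 1799 = 46, so w ≈ 46/4 = 11.50.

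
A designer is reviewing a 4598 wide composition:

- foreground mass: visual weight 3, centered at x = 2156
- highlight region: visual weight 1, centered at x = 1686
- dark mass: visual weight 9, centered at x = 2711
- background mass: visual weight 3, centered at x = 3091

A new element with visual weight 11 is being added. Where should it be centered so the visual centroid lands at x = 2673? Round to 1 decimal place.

After adding the new element, total weight = 3 + 1 + 9 + 3 + 11 = 27.
x: need Σw·x = 27·2673 = 72171. Existing = 3·2156 + 1·1686 + 9·2711 + 3·3091 = 41826. Remainder 30345 / 11 ≈ 2758.64.

x ≈ 2758.6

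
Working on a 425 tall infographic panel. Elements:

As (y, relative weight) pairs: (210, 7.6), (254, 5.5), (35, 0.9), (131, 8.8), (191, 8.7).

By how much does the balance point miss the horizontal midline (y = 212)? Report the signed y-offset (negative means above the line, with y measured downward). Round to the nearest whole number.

Weights sum to 7.6 + 5.5 + 0.9 + 8.8 + 8.7 = 31.5.
y-moment: 7.6·210 + 5.5·254 + 0.9·35 + 8.8·131 + 8.7·191 = 5839.0; centroid 5839.0/31.5 ≈ 185.37.
Against y = 212, that's 185.37 − 212 = -26.63.

≈ -27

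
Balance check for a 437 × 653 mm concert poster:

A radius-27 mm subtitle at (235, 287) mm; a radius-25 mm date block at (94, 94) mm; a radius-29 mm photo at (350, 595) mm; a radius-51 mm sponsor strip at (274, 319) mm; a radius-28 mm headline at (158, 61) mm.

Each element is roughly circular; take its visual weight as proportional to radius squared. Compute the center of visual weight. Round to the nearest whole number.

Weights ∝ r²: subtitle 27² = 729, date block 25² = 625, photo 29² = 841, sponsor strip 51² = 2601, headline 28² = 784; Σw = 5580.
x-moment: 729·235 + 625·94 + 841·350 + 2601·274 + 784·158 = 1360961; centroid 1360961/5580 ≈ 243.90.
y-moment: 729·287 + 625·94 + 841·595 + 2601·319 + 784·61 = 1645911; centroid 1645911/5580 ≈ 294.97.

(244, 295)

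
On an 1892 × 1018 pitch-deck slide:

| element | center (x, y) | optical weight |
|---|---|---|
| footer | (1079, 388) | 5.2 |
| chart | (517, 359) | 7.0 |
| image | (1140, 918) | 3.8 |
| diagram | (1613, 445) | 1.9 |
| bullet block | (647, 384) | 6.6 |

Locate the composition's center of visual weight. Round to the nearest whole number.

(853, 465)

Total weight = 5.2 + 7.0 + 3.8 + 1.9 + 6.6 = 24.5.
Σw·x = 5.2·1079 + 7.0·517 + 3.8·1140 + 1.9·1613 + 6.6·647 = 20896.7, so x̄ = 20896.7/24.5 ≈ 852.93.
Σw·y = 5.2·388 + 7.0·359 + 3.8·918 + 1.9·445 + 6.6·384 = 11398.9, so ȳ = 11398.9/24.5 ≈ 465.26.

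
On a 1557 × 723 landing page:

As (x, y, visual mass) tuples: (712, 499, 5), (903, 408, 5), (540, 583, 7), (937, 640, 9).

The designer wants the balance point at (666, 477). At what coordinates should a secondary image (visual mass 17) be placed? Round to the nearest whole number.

(491, 361)

With the secondary image, Σw becomes 5 + 5 + 7 + 9 + 17 = 43.
x: need Σw·x = 43·666 = 28638. Existing = 5·712 + 5·903 + 7·540 + 9·937 = 20288. Remainder 8350 / 17 ≈ 491.18.
y: need Σw·y = 43·477 = 20511. Existing = 5·499 + 5·408 + 7·583 + 9·640 = 14376. Remainder 6135 / 17 ≈ 360.88.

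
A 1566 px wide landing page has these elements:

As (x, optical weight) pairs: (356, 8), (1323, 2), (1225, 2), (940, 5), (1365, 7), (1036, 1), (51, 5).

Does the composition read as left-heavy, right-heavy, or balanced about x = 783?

balanced

Total weight = 8 + 2 + 2 + 5 + 7 + 1 + 5 = 30.
Σw·x = 8·356 + 2·1323 + 2·1225 + 5·940 + 7·1365 + 1·1036 + 5·51 = 23490, so x̄ = 23490/30 ≈ 783.00.
That equals the midline 783 — balanced.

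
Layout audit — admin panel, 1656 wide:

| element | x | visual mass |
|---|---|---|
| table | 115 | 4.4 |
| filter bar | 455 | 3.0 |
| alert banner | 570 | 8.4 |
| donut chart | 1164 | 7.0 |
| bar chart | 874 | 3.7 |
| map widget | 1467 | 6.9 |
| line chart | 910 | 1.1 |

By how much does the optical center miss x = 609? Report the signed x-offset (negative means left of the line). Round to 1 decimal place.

Σw = 4.4 + 3.0 + 8.4 + 7.0 + 3.7 + 6.9 + 1.1 = 34.5.
x: (4.4·115 + 3.0·455 + 8.4·570 + 7.0·1164 + 3.7·874 + 6.9·1467 + 1.1·910) / 34.5 = 29164.1 / 34.5 ≈ 845.34
Offset from x = 609: 845.34 − 609 ≈ 236.34.

≈ 236.3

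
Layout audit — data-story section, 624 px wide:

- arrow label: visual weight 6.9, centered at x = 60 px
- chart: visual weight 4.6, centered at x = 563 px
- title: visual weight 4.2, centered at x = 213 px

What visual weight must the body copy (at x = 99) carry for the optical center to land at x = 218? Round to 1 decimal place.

w ≈ 4.0

Existing Σw = 15.7 (6.9 + 4.6 + 4.2); existing moment 6.9·60 + 4.6·563 + 4.2·213 = 3898.4.
Balance at x = 218 requires (3898.4 + w·99) / (15.7 + w) = 218.
Rearranging, w·(99 − 218) = 218·15.7 − 3898.4 = -475.8, so w ≈ -475.8/-119 = 4.00.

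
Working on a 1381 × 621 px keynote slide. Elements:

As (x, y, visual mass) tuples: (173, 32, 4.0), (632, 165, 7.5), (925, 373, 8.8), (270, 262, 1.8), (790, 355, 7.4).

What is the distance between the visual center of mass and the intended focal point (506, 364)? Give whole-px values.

≈ 197 px

Total weight = 4.0 + 7.5 + 8.8 + 1.8 + 7.4 = 29.5.
x-moment: 4.0·173 + 7.5·632 + 8.8·925 + 1.8·270 + 7.4·790 = 19904.0; centroid 19904.0/29.5 ≈ 674.71.
y-moment: 4.0·32 + 7.5·165 + 8.8·373 + 1.8·262 + 7.4·355 = 7746.5; centroid 7746.5/29.5 ≈ 262.59.
From (506, 364): dx = 168.71, dy = -101.41, so the distance is √(dx²+dy²) ≈ 196.84.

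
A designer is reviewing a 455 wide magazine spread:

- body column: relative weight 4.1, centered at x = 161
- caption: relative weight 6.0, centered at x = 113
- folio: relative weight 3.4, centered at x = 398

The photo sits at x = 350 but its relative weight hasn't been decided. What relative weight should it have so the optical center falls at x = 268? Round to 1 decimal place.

Existing Σw = 13.5 (4.1 + 6.0 + 3.4); existing moment 4.1·161 + 6.0·113 + 3.4·398 = 2691.3.
Balance at x = 268 requires (2691.3 + w·350) / (13.5 + w) = 268.
Rearranging, w·(350 − 268) = 268·13.5 − 2691.3 = 926.7, so w ≈ 926.7/82 = 11.30.

w ≈ 11.3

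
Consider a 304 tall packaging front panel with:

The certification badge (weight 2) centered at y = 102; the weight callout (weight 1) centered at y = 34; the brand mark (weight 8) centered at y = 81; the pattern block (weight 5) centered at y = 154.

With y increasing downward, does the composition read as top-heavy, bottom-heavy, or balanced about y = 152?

top-heavy

Σw = 2 + 1 + 8 + 5 = 16.
y-moment: 2·102 + 1·34 + 8·81 + 5·154 = 1656; centroid 1656/16 ≈ 103.50.
103.5 vs midline 152 → top-heavy.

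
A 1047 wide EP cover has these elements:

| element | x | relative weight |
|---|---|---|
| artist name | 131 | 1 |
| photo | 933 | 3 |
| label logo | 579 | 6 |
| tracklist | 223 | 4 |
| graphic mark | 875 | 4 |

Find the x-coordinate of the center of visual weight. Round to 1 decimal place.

Σw = 1 + 3 + 6 + 4 + 4 = 18.
Σw·x = 1·131 + 3·933 + 6·579 + 4·223 + 4·875 = 10796, so x̄ = 10796/18 ≈ 599.78.

x ≈ 599.8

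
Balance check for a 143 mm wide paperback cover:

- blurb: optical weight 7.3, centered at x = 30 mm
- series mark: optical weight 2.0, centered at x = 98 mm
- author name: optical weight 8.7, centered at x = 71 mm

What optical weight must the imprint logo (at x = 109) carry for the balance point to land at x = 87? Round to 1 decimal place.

w ≈ 24.2

Known weights sum to 7.3 + 2.0 + 8.7 = 18.0; their moment is 7.3·30 + 2.0·98 + 8.7·71 = 1032.7.
Balance at x = 87 requires (1032.7 + w·109) / (18.0 + w) = 87.
So w = (87·18.0 − 1032.7)/(109 − 87) = 533.3/22 ≈ 24.24.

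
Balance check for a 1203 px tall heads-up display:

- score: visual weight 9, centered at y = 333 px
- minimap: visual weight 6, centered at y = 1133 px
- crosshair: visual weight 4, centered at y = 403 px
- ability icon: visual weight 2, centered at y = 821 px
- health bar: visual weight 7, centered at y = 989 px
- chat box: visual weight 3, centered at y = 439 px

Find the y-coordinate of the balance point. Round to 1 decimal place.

Total weight = 9 + 6 + 4 + 2 + 7 + 3 = 31.
y: (9·333 + 6·1133 + 4·403 + 2·821 + 7·989 + 3·439) / 31 = 21289 / 31 ≈ 686.74

y ≈ 686.7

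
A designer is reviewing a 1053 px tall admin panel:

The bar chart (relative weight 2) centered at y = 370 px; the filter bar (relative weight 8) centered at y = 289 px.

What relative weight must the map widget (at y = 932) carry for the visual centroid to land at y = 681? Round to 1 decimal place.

w ≈ 15.0

Fixed elements: Σw = 2 + 8 = 10, Σw·y = 2·370 + 8·289 = 3052.
Set Σw·y/Σw = 681: (3052 + 932w) = 681·(10 + w).
Solving: w = (681·10 − 3052) / (932 − 681) = 3758 / 251 ≈ 14.97.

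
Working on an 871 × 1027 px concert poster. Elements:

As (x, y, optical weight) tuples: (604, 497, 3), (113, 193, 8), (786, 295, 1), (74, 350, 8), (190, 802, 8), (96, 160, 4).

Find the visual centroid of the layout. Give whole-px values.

Σw = 3 + 8 + 1 + 8 + 8 + 4 = 32.
Σw·x = 5998; x̄ = 5998/32 ≈ 187.44.
Σw·y = 13186; ȳ = 13186/32 ≈ 412.06.

(187, 412)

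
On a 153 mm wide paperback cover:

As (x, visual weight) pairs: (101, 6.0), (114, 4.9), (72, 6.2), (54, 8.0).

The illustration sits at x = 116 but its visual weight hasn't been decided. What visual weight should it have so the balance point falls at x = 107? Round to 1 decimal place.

w ≈ 71.4

Existing Σw = 25.1 (6.0 + 4.9 + 6.2 + 8.0); existing moment 6.0·101 + 4.9·114 + 6.2·72 + 8.0·54 = 2043.0.
For the centroid to hit 107: (2043.0 + w·116) / (25.1 + w) = 107.
Rearranging, w·(116 − 107) = 107·25.1 − 2043.0 = 642.7, so w ≈ 642.7/9 = 71.41.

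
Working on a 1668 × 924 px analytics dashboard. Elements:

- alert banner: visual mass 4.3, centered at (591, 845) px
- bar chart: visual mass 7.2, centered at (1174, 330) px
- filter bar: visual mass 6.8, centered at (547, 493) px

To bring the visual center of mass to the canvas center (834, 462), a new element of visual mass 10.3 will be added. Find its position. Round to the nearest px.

(887, 374)

New total weight: (4.3 + 7.2 + 6.8) + 10.3 = 28.6.
Along x: (14713.7 + 10.3·x) / 28.6 = 834 (existing moment 4.3·591 + 7.2·1174 + 6.8·547 = 14713.7) ⇒ x = (23852.4 − 14713.7) / 10.3 ≈ 887.25.
Along y: (9361.9 + 10.3·y) / 28.6 = 462 (existing moment 4.3·845 + 7.2·330 + 6.8·493 = 9361.9) ⇒ y = (13213.2 − 9361.9) / 10.3 ≈ 373.91.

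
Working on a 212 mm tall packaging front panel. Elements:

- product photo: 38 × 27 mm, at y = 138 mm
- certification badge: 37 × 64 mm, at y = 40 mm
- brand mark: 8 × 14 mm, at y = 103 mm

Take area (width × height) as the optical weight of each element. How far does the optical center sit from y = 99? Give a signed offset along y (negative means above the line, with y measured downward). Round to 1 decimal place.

≈ -28.3 mm

Areas → weights: product photo 38·27 = 1026, certification badge 37·64 = 2368, brand mark 8·14 = 112; Σw = 3506.
Σw·y = 1026·138 + 2368·40 + 112·103 = 247844, so ȳ = 247844/3506 ≈ 70.69.
Against y = 99, that's 70.69 − 99 = -28.31.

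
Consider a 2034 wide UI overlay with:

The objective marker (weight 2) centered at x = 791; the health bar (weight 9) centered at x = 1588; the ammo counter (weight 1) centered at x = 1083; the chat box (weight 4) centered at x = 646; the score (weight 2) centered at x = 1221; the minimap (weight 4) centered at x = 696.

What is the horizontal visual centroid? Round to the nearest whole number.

x ≈ 1126

Total weight = 2 + 9 + 1 + 4 + 2 + 4 = 22.
Σw·x = 24767; x̄ = 24767/22 ≈ 1125.77.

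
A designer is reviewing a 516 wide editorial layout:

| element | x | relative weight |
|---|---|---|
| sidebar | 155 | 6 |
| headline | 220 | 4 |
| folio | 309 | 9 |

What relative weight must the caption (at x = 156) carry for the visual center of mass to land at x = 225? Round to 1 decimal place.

Existing Σw = 19 (6 + 4 + 9); existing moment 6·155 + 4·220 + 9·309 = 4591.
Set Σw·x/Σw = 225: (4591 + 156w) = 225·(19 + w).
So w = (225·19 − 4591)/(156 − 225) = -316/-69 ≈ 4.58.

w ≈ 4.6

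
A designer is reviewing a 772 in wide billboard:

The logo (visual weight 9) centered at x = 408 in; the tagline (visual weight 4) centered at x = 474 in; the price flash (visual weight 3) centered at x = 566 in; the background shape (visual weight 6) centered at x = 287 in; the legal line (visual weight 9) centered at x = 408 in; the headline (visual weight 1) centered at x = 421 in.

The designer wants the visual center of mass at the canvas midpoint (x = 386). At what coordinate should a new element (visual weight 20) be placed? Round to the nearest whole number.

With the new element, Σw becomes 9 + 4 + 3 + 6 + 9 + 1 + 20 = 52.
x: need Σw·x = 52·386 = 20072. Existing = 9·408 + 4·474 + 3·566 + 6·287 + 9·408 + 1·421 = 13081. Remainder 6991 / 20 ≈ 349.55.

x ≈ 350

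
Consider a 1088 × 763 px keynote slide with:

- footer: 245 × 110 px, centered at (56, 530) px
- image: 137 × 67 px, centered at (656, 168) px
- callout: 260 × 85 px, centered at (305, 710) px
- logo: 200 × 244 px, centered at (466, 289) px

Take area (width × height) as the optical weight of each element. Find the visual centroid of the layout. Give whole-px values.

Areas: footer 245·110 = 26950, image 137·67 = 9179, callout 260·85 = 22100, logo 200·244 = 48800. Total weight = 107029.
x: (26950·56 + 9179·656 + 22100·305 + 48800·466) / 107029 = 37011924 / 107029 ≈ 345.81
y: (26950·530 + 9179·168 + 22100·710 + 48800·289) / 107029 = 45619772 / 107029 ≈ 426.24

(346, 426)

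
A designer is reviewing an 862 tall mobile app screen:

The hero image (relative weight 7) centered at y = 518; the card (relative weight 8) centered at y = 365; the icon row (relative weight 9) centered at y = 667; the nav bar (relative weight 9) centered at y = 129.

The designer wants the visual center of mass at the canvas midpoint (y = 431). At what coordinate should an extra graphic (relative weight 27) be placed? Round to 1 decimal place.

After adding the extra graphic, total weight = 7 + 8 + 9 + 9 + 27 = 60.
Along y: (13710 + 27·y) / 60 = 431 (existing moment 7·518 + 8·365 + 9·667 + 9·129 = 13710) ⇒ y = (25860 − 13710) / 27 ≈ 450.00.

y ≈ 450.0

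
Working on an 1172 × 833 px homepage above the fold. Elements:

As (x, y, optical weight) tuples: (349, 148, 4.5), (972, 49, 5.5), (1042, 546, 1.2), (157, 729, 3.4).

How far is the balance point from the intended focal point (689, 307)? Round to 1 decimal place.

≈ 97.3 px

Weights sum to 4.5 + 5.5 + 1.2 + 3.4 = 14.6.
x: (4.5·349 + 5.5·972 + 1.2·1042 + 3.4·157) / 14.6 = 8700.7 / 14.6 ≈ 595.94
y: (4.5·148 + 5.5·49 + 1.2·546 + 3.4·729) / 14.6 = 4069.3 / 14.6 ≈ 278.72
Offset from (689, 307): Δx ≈ -93.06, Δy ≈ -28.28; distance = √(Δx² + Δy²) ≈ 97.26.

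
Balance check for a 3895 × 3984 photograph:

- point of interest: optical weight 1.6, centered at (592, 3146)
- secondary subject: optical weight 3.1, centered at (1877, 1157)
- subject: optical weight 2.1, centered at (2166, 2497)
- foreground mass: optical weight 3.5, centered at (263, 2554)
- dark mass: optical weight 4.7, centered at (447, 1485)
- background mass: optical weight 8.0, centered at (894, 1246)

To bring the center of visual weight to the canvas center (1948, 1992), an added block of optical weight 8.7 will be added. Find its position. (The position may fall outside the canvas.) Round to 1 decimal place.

(4628.0, 2689.2)

New total weight: (1.6 + 3.1 + 2.1 + 3.5 + 4.7 + 8.0) + 8.7 = 31.7.
x: need Σw·x = 31.7·1948 = 61751.6. Existing = 1.6·592 + 3.1·1877 + 2.1·2166 + 3.5·263 + 4.7·447 + 8.0·894 = 21487.9. Remainder 40263.7 / 8.7 ≈ 4628.01.
y: need Σw·y = 31.7·1992 = 63146.4. Existing = 1.6·3146 + 3.1·1157 + 2.1·2497 + 3.5·2554 + 4.7·1485 + 8.0·1246 = 39750.5. Remainder 23395.9 / 8.7 ≈ 2689.18.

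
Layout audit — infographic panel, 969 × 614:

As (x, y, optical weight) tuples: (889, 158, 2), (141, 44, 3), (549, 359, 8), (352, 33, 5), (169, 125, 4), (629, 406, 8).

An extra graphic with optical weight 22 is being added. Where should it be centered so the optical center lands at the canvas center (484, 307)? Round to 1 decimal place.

(504.9, 396.9)

With the extra graphic, Σw becomes 2 + 3 + 8 + 5 + 4 + 8 + 22 = 52.
x: target moment 52×484 = 25168; current 2·889 + 3·141 + 8·549 + 5·352 + 4·169 + 8·629 = 14061; the extra graphic supplies 11107, so x = 11107/22 ≈ 504.86.
y: target moment 52×307 = 15964; current 2·158 + 3·44 + 8·359 + 5·33 + 4·125 + 8·406 = 7233; the extra graphic supplies 8731, so y = 8731/22 ≈ 396.86.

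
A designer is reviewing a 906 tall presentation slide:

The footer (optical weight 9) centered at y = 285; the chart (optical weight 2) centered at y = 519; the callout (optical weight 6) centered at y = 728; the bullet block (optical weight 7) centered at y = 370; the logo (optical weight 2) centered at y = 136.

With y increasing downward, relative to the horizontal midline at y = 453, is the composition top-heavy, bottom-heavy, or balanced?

top-heavy

Weights sum to 9 + 2 + 6 + 7 + 2 = 26.
y: (9·285 + 2·519 + 6·728 + 7·370 + 2·136) / 26 = 10833 / 26 ≈ 416.65
416.7 lies above (smaller y than) the midline 453, so the layout is top-heavy.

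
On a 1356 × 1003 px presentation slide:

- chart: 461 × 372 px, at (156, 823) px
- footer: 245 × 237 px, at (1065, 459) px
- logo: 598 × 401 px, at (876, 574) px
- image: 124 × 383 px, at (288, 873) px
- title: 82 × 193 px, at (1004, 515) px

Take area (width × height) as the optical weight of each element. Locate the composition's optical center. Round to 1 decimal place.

(616.2, 666.5)

Areas: chart 461·372 = 171492, footer 245·237 = 58065, logo 598·401 = 239798, image 124·383 = 47492, title 82·193 = 15826. Total weight = 532673.
Σw·x = 171492·156 + 58065·1065 + 239798·876 + 47492·288 + 15826·1004 = 328222025, so x̄ = 328222025/532673 ≈ 616.18.
Σw·y = 171492·823 + 58065·459 + 239798·574 + 47492·873 + 15826·515 = 355044709, so ȳ = 355044709/532673 ≈ 666.53.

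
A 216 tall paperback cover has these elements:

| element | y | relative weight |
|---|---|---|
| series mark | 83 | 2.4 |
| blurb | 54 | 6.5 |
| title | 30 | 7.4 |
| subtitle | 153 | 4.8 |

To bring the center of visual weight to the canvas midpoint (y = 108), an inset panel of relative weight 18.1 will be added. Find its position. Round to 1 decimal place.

With the inset panel, Σw becomes 2.4 + 6.5 + 7.4 + 4.8 + 18.1 = 39.2.
Along y: (1506.6 + 18.1·y) / 39.2 = 108 (existing moment 2.4·83 + 6.5·54 + 7.4·30 + 4.8·153 = 1506.6) ⇒ y = (4233.6 − 1506.6) / 18.1 ≈ 150.66.

y ≈ 150.7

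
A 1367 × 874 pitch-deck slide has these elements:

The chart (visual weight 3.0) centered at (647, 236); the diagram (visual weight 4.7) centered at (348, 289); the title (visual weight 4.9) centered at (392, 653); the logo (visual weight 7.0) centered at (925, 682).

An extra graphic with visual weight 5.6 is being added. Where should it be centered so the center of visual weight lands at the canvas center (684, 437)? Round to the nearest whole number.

(940, 174)

New total weight: (3.0 + 4.7 + 4.9 + 7.0) + 5.6 = 25.2.
x: target moment 25.2×684 = 17236.8; current 3.0·647 + 4.7·348 + 4.9·392 + 7.0·925 = 11972.4; the extra graphic supplies 5264.4, so x = 5264.4/5.6 ≈ 940.07.
y: target moment 25.2×437 = 11012.4; current 3.0·236 + 4.7·289 + 4.9·653 + 7.0·682 = 10040.0; the extra graphic supplies 972.4, so y = 972.4/5.6 ≈ 173.64.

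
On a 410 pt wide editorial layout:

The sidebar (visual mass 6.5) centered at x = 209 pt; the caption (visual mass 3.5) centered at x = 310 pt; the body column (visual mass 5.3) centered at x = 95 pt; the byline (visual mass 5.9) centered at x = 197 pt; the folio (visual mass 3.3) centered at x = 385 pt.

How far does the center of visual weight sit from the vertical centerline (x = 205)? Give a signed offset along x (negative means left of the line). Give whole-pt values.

≈ 15 pt

Σw = 6.5 + 3.5 + 5.3 + 5.9 + 3.3 = 24.5.
Σw·x = 6.5·209 + 3.5·310 + 5.3·95 + 5.9·197 + 3.3·385 = 5379.8, so x̄ = 5379.8/24.5 ≈ 219.58.
Offset from x = 205: 219.58 − 205 ≈ 14.58.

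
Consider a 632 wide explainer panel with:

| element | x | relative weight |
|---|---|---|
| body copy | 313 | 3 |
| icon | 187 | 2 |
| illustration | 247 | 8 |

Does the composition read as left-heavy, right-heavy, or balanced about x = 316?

Total weight = 3 + 2 + 8 = 13.
Σw·x = 3·313 + 2·187 + 8·247 = 3289, so x̄ = 3289/13 ≈ 253.00.
253.0 lies left of the midline 316, so the layout is left-heavy.

left-heavy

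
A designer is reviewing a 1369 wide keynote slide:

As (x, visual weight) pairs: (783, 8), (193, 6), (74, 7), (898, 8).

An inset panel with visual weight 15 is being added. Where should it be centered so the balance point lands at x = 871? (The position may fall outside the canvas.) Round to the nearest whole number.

x ≈ 1547

After adding the inset panel, total weight = 8 + 6 + 7 + 8 + 15 = 44.
Along x: (15124 + 15·x) / 44 = 871 (existing moment 8·783 + 6·193 + 7·74 + 8·898 = 15124) ⇒ x = (38324 − 15124) / 15 ≈ 1546.67.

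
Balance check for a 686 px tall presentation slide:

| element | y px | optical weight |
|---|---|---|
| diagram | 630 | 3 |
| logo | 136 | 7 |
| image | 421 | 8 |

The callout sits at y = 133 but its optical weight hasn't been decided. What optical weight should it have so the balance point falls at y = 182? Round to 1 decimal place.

w ≈ 59.9

Known weights sum to 3 + 7 + 8 = 18; their moment is 3·630 + 7·136 + 8·421 = 6210.
For the centroid to hit 182: (6210 + w·133) / (18 + w) = 182.
So w = (182·18 − 6210)/(133 − 182) = -2934/-49 ≈ 59.88.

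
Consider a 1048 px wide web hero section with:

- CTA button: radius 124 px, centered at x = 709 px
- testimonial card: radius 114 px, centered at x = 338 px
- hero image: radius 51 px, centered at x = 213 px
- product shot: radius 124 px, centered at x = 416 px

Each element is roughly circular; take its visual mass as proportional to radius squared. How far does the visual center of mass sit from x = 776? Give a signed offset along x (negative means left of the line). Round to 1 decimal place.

r² weights: CTA button 124² = 15376, testimonial card 114² = 12996, hero image 51² = 2601, product shot 124² = 15376. Total = 46349.
x-moment: 15376·709 + 12996·338 + 2601·213 + 15376·416 = 22244661; centroid 22244661/46349 ≈ 479.94.
Against x = 776, that's 479.94 − 776 = -296.06.

≈ -296.1 px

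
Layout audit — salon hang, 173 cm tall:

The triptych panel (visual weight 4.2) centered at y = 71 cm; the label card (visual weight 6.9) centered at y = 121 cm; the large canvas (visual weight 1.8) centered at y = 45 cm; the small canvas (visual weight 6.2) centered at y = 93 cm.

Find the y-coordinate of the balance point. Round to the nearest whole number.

y ≈ 94

Total weight = 4.2 + 6.9 + 1.8 + 6.2 = 19.1.
y-moment: 4.2·71 + 6.9·121 + 1.8·45 + 6.2·93 = 1790.7; centroid 1790.7/19.1 ≈ 93.75.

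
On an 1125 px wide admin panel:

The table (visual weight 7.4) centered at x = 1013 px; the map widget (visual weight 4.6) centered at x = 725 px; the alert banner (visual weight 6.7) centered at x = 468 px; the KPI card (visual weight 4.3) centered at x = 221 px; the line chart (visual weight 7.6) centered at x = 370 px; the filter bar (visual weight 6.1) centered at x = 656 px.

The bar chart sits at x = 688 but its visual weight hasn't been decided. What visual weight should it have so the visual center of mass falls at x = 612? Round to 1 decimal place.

w ≈ 9.6

Fixed elements: Σw = 7.4 + 4.6 + 6.7 + 4.3 + 7.6 + 6.1 = 36.7, Σw·x = 7.4·1013 + 4.6·725 + 6.7·468 + 4.3·221 + 7.6·370 + 6.1·656 = 21730.7.
For the centroid to hit 612: (21730.7 + w·688) / (36.7 + w) = 612.
Solving: w = (612·36.7 − 21730.7) / (688 − 612) = 729.7 / 76 ≈ 9.60.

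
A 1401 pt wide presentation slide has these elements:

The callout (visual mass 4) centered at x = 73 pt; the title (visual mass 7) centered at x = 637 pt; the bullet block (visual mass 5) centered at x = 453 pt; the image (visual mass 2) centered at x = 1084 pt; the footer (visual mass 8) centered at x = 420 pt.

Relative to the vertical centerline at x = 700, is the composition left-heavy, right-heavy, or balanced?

left-heavy

Weights sum to 4 + 7 + 5 + 2 + 8 = 26.
x: (4·73 + 7·637 + 5·453 + 2·1084 + 8·420) / 26 = 12544 / 26 ≈ 482.46
482.5 lies left of the midline 700, so the layout is left-heavy.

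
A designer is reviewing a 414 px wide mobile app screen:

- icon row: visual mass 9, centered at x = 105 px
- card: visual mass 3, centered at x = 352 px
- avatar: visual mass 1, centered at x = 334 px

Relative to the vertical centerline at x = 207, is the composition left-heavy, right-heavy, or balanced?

left-heavy

Total weight = 9 + 3 + 1 = 13.
Σw·x = 9·105 + 3·352 + 1·334 = 2335, so x̄ = 2335/13 ≈ 179.62.
Since 179.6 is left of 207, the composition reads left-heavy.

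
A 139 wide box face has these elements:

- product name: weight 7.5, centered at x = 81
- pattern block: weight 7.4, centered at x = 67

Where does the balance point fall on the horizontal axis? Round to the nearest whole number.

x ≈ 74

Total weight = 7.5 + 7.4 = 14.9.
x: (7.5·81 + 7.4·67) / 14.9 = 1103.3 / 14.9 ≈ 74.05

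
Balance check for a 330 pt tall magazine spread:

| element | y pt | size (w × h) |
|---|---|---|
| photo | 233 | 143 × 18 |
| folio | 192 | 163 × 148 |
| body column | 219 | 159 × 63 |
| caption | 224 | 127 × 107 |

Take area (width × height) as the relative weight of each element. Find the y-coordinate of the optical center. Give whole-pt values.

y ≈ 208

Areas: photo 143·18 = 2574, folio 163·148 = 24124, body column 159·63 = 10017, caption 127·107 = 13589. Total weight = 50304.
y: (2574·233 + 24124·192 + 10017·219 + 13589·224) / 50304 = 10469209 / 50304 ≈ 208.12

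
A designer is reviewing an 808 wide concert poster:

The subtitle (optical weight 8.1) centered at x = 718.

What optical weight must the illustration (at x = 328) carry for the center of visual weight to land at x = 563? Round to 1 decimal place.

w ≈ 5.3

The single fixed element contributes weight 8.1, moment 8.1·718 = 5815.8.
Balance at x = 563 requires (5815.8 + w·328) / (8.1 + w) = 563.
So w = (563·8.1 − 5815.8)/(328 − 563) = -1255.5/-235 ≈ 5.34.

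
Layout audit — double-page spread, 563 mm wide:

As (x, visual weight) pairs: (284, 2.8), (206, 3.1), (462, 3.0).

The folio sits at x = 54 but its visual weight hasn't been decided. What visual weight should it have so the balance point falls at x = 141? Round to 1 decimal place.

Existing Σw = 8.9 (2.8 + 3.1 + 3.0); existing moment 2.8·284 + 3.1·206 + 3.0·462 = 2819.8.
Balance at x = 141 requires (2819.8 + w·54) / (8.9 + w) = 141.
Rearranging, w·(54 − 141) = 141·8.9 − 2819.8 = -1564.9, so w ≈ -1564.9/-87 = 17.99.

w ≈ 18.0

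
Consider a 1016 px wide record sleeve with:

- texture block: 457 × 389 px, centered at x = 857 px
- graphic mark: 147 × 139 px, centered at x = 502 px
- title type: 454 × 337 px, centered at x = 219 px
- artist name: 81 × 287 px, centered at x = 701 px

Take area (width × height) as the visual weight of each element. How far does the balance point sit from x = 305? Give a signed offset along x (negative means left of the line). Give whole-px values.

Areas → weights: texture block 457·389 = 177773, graphic mark 147·139 = 20433, title type 454·337 = 152998, artist name 81·287 = 23247; Σw = 374451.
Σw·x = 177773·857 + 20433·502 + 152998·219 + 23247·701 = 212411536, so x̄ = 212411536/374451 ≈ 567.26.
Against x = 305, that's 567.26 − 305 = 262.26.

≈ 262 px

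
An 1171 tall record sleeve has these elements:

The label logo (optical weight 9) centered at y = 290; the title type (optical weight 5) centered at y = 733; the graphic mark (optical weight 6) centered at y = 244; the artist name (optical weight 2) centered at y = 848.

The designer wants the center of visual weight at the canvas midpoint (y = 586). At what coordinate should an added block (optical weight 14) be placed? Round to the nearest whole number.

y ≈ 833

After adding the added block, total weight = 9 + 5 + 6 + 2 + 14 = 36.
Along y: (9435 + 14·y) / 36 = 586 (existing moment 9·290 + 5·733 + 6·244 + 2·848 = 9435) ⇒ y = (21096 − 9435) / 14 ≈ 832.93.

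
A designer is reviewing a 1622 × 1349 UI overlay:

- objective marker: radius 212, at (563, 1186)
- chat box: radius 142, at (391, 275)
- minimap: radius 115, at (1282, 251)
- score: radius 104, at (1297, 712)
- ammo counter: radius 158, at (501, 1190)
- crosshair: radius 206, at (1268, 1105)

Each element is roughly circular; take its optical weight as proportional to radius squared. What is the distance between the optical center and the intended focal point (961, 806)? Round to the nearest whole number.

≈ 182

r² weights: objective marker 212² = 44944, chat box 142² = 20164, minimap 115² = 13225, score 104² = 10816, ammo counter 158² = 24964, crosshair 206² = 42436. Total = 156549.
x: (44944·563 + 20164·391 + 13225·1282 + 10816·1297 + 24964·501 + 42436·1268) / 156549 = 130486210 / 156549 ≈ 833.52
y: (44944·1186 + 20164·275 + 13225·251 + 10816·712 + 24964·1190 + 42436·1105) / 156549 = 146468091 / 156549 ≈ 935.61
From (961, 806): dx = -127.48, dy = 129.61, so the distance is √(dx²+dy²) ≈ 181.80.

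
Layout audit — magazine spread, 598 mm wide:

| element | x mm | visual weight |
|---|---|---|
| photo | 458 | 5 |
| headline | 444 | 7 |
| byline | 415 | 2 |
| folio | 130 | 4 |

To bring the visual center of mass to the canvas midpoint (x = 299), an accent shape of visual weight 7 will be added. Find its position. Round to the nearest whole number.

x ≈ 104

New total weight: (5 + 7 + 2 + 4) + 7 = 25.
x: need Σw·x = 25·299 = 7475. Existing = 5·458 + 7·444 + 2·415 + 4·130 = 6748. Remainder 727 / 7 ≈ 103.86.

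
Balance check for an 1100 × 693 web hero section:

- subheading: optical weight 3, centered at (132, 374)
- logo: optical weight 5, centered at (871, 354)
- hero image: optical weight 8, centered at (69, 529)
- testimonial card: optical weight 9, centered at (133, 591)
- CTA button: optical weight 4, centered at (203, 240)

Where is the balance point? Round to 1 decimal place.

Σw = 3 + 5 + 8 + 9 + 4 = 29.
Σw·x = 3·132 + 5·871 + 8·69 + 9·133 + 4·203 = 7312, so x̄ = 7312/29 ≈ 252.14.
Σw·y = 3·374 + 5·354 + 8·529 + 9·591 + 4·240 = 13403, so ȳ = 13403/29 ≈ 462.17.

(252.1, 462.2)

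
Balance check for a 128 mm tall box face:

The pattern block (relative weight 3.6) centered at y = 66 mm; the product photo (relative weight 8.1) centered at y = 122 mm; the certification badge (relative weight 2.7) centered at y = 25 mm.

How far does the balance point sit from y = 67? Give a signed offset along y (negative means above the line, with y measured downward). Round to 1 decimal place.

≈ 22.8 mm

Total weight = 3.6 + 8.1 + 2.7 = 14.4.
Σw·y = 3.6·66 + 8.1·122 + 2.7·25 = 1293.3, so ȳ = 1293.3/14.4 ≈ 89.81.
Offset from y = 67: 89.81 − 67 ≈ 22.81.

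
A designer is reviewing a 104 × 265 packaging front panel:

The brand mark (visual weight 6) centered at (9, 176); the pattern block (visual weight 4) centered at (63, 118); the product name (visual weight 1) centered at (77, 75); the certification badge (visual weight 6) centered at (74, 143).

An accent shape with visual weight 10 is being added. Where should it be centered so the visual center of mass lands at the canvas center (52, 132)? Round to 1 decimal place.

(57.7, 110.3)

After adding the accent shape, total weight = 6 + 4 + 1 + 6 + 10 = 27.
x: target moment 27×52 = 1404; current 6·9 + 4·63 + 1·77 + 6·74 = 827; the accent shape supplies 577, so x = 577/10 ≈ 57.70.
y: target moment 27×132 = 3564; current 6·176 + 4·118 + 1·75 + 6·143 = 2461; the accent shape supplies 1103, so y = 1103/10 ≈ 110.30.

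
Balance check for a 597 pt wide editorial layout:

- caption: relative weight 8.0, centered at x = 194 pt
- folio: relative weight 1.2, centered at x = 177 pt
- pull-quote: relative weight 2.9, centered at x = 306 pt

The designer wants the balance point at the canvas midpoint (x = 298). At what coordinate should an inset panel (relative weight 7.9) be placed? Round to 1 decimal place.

x ≈ 418.8

After adding the inset panel, total weight = 8.0 + 1.2 + 2.9 + 7.9 = 20.0.
x: target moment 20.0×298 = 5960.0; current 8.0·194 + 1.2·177 + 2.9·306 = 2651.8; the inset panel supplies 3308.2, so x = 3308.2/7.9 ≈ 418.76.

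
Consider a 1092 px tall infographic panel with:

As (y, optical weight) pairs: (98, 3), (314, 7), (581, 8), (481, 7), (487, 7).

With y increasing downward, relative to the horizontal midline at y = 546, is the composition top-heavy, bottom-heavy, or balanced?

Weights sum to 3 + 7 + 8 + 7 + 7 = 32.
y: (3·98 + 7·314 + 8·581 + 7·481 + 7·487) / 32 = 13916 / 32 ≈ 434.88
434.9 lies above (smaller y than) the midline 546, so the layout is top-heavy.

top-heavy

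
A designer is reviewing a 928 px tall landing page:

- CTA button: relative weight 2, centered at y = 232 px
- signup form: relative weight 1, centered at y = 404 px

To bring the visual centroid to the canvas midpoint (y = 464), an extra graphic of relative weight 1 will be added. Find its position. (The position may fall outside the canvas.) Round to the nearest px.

After adding the extra graphic, total weight = 2 + 1 + 1 = 4.
y: need Σw·y = 4·464 = 1856. Existing = 2·232 + 1·404 = 868. Remainder 988 / 1 ≈ 988.00.

y ≈ 988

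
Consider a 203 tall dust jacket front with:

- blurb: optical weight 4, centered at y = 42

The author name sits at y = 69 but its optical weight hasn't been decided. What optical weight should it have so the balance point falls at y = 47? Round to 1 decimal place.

The single fixed element contributes weight 4, moment 4·42 = 168.
For the centroid to hit 47: (168 + w·69) / (4 + w) = 47.
Solving: w = (47·4 − 168) / (69 − 47) = 20 / 22 ≈ 0.91.

w ≈ 0.9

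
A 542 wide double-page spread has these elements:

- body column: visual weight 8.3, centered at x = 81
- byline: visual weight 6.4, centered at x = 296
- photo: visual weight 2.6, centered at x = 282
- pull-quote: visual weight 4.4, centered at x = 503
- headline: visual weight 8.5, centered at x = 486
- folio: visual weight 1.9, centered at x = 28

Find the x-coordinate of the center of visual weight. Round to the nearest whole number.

x ≈ 302

Σw = 8.3 + 6.4 + 2.6 + 4.4 + 8.5 + 1.9 = 32.1.
x: (8.3·81 + 6.4·296 + 2.6·282 + 4.4·503 + 8.5·486 + 1.9·28) / 32.1 = 9697.3 / 32.1 ≈ 302.10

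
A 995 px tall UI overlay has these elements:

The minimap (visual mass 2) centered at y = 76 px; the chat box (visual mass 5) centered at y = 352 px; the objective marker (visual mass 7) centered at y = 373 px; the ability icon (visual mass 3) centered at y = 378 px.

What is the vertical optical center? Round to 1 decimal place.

y ≈ 332.8

Σw = 2 + 5 + 7 + 3 = 17.
y: (2·76 + 5·352 + 7·373 + 3·378) / 17 = 5657 / 17 ≈ 332.76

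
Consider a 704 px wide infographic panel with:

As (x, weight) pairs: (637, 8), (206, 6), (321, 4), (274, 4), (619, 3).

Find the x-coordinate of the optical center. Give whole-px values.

x ≈ 423

Total weight = 8 + 6 + 4 + 4 + 3 = 25.
x: (8·637 + 6·206 + 4·321 + 4·274 + 3·619) / 25 = 10569 / 25 ≈ 422.76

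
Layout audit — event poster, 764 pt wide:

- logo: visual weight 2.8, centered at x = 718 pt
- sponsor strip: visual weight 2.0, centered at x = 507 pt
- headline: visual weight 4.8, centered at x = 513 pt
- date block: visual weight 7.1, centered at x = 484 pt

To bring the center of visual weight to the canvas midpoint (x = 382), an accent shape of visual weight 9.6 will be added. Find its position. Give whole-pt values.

New total weight: (2.8 + 2.0 + 4.8 + 7.1) + 9.6 = 26.3.
Along x: (8923.2 + 9.6·x) / 26.3 = 382 (existing moment 2.8·718 + 2.0·507 + 4.8·513 + 7.1·484 = 8923.2) ⇒ x = (10046.6 − 8923.2) / 9.6 ≈ 117.02.

x ≈ 117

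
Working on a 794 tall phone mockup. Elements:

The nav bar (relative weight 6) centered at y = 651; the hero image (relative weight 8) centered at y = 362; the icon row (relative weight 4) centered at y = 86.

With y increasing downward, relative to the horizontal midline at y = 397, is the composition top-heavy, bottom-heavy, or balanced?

balanced

Total weight = 6 + 8 + 4 = 18.
y: (6·651 + 8·362 + 4·86) / 18 = 7146 / 18 ≈ 397.00
That equals the midline 397 — balanced.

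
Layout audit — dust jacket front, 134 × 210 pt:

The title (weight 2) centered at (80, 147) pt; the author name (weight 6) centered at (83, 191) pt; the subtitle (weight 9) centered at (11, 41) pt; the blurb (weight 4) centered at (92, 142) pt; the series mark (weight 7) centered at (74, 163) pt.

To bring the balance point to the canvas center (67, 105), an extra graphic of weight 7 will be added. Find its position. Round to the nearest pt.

With the extra graphic, Σw becomes 2 + 6 + 9 + 4 + 7 + 7 = 35.
x: need Σw·x = 35·67 = 2345. Existing = 2·80 + 6·83 + 9·11 + 4·92 + 7·74 = 1643. Remainder 702 / 7 ≈ 100.29.
y: need Σw·y = 35·105 = 3675. Existing = 2·147 + 6·191 + 9·41 + 4·142 + 7·163 = 3518. Remainder 157 / 7 ≈ 22.43.

(100, 22)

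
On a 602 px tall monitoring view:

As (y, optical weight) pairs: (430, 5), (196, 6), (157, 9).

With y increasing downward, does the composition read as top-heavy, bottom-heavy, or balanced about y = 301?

Total weight = 5 + 6 + 9 = 20.
y: (5·430 + 6·196 + 9·157) / 20 = 4739 / 20 ≈ 236.95
236.9 vs midline 301 → top-heavy.

top-heavy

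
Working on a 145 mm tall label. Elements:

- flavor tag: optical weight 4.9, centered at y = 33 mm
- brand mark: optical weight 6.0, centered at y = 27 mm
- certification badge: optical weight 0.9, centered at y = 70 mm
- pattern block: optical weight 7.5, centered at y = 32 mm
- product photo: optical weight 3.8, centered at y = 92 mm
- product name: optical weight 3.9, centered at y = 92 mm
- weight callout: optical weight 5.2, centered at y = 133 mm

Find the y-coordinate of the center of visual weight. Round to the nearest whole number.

Weights sum to 4.9 + 6.0 + 0.9 + 7.5 + 3.8 + 3.9 + 5.2 = 32.2.
Σw·y = 2026.7; ȳ = 2026.7/32.2 ≈ 62.94.

y ≈ 63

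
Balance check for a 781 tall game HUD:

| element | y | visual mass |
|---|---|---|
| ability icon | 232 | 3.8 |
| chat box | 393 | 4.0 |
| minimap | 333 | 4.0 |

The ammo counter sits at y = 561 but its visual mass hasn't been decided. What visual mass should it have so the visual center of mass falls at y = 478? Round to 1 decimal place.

Fixed elements: Σw = 3.8 + 4.0 + 4.0 = 11.8, Σw·y = 3.8·232 + 4.0·393 + 4.0·333 = 3785.6.
Balance at y = 478 requires (3785.6 + w·561) / (11.8 + w) = 478.
So w = (478·11.8 − 3785.6)/(561 − 478) = 1854.8/83 ≈ 22.35.

w ≈ 22.3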